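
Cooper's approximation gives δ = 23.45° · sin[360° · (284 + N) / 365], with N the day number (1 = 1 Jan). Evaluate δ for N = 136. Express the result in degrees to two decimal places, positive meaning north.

360 × (284 + 136) / 365 = 414.247°; sin(414.247°) = 0.8115.
δ = 23.45 × 0.8115 = 19.030° ≈ +19.03°.

+19.03°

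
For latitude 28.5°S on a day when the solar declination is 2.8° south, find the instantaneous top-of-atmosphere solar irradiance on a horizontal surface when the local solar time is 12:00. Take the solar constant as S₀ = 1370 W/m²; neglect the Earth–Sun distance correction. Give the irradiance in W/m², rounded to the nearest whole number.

1234 W/m²

Hour angle H = 15° × (12 − 12) = 0.00°.
cos θ_z = sin φ sin δ + cos φ cos δ cos H = (-0.4772)(-0.0488) + (0.8788)(0.9988)(1.0000) = 0.9010.
Top-of-atmosphere irradiance = S₀ cos θ_z = 1370 × 0.9010 = 1234.37 W/m².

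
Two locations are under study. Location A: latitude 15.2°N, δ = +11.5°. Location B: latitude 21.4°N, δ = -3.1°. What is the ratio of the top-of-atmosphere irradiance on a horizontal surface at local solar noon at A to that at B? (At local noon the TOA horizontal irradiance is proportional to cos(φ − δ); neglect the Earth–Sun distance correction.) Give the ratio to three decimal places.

1.097

A: cos θ_z = cos(15.2° − (11.5°)) = 0.9979.
B: cos θ_z = cos(21.4° − (-3.1°)) = 0.9100.
Ratio A/B = 0.9979 / 0.9100 = 1.0966.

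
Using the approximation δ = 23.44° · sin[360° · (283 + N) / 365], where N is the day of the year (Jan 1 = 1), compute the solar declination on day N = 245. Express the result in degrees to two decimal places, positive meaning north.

+7.72°

360 × (283 + 245) / 365 = 520.767°; sin(520.767°) = 0.3294.
δ = 23.44 × 0.3294 = 7.721° ≈ +7.72°.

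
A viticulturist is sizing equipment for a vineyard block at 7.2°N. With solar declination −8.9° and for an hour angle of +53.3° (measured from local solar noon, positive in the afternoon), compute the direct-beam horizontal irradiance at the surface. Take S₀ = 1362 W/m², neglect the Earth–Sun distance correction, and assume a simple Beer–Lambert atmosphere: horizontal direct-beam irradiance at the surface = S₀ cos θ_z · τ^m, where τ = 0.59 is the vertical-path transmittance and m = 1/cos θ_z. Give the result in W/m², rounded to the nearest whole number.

304 W/m²

With φ = 7.2°, δ = -8.9°, H = 53.30°: sin φ sin δ = -0.0194, cos φ cos δ cos H = 0.5858, so cos θ_z = 0.5664.
Air mass m = 1/cos θ_z = 1/0.5664 = 1.766; τ^m = 0.59^1.766 = 0.3938.
Surface direct beam = 1362 × 0.5664 × 0.3938 = 303.79 W/m².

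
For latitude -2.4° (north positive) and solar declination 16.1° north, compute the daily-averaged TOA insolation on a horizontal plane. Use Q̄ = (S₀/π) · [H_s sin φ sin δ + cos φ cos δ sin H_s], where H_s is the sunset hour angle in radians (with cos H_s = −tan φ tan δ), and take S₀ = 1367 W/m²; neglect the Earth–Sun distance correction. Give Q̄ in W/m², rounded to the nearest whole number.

410 W/m²

The sunset hour angle satisfies cos H_s = −tan φ tan δ = 0.0121, giving H_s = 89.31°. In radians, H_s = 1.5588.
H_s sin φ sin δ = 1.5588 × -0.0419 × 0.2773 = -0.0181.
cos φ cos δ sin H_s = 0.9991 × 0.9608 × 0.9999 = 0.9598.
Q̄ = (1367/π) × (-0.0181 + 0.9598) = 435.13 × 0.9417 = 409.76 W/m².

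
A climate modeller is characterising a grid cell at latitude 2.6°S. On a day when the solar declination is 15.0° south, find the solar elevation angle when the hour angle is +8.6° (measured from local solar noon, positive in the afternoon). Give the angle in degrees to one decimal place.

cos θ_z = sin(-2.6°) sin(-15.0°) + cos(-2.6°) cos(-15.0°) cos(8.60°) = 0.0117 + 0.9541 = 0.9658.
θ_z = arccos(0.9658) = 15.03°, so the elevation is 90° − 15.03° = 74.97°.

75.0°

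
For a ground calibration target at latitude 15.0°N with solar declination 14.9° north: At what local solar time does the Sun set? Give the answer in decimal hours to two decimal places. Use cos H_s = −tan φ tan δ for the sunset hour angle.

cos H_s = −tan(15.0°) · tan(14.9°) = -0.0713, so H_s = arccos(-0.0713) = 94.09°.
Sunset is at 12 + H_s/15 = 12 + 6.273 = 18.273 h local solar time.

18.27 h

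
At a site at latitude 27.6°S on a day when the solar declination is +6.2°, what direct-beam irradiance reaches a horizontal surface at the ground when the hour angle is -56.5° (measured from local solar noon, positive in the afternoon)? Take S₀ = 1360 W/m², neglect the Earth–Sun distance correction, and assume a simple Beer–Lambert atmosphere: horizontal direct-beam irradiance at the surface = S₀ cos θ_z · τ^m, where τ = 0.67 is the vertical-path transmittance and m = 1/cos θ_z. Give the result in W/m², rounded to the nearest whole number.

237 W/m²

cos θ_z = sin φ sin δ + cos φ cos δ cos H = (-0.4633)(0.1080) + (0.8862)(0.9942)(0.5519) = 0.4362.
Air mass m = 1/cos θ_z = 1/0.4362 = 2.293; τ^m = 0.67^2.293 = 0.3992.
Surface direct beam = 1360 × 0.4362 × 0.3992 = 236.82 W/m².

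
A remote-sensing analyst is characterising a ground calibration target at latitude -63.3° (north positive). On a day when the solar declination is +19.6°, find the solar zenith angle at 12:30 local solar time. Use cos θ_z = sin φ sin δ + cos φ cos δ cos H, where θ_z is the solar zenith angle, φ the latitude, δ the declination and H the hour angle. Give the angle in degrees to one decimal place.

83.1°

Hour angle H = 15° × (12.5 − 12) = 7.50°.
cos θ_z = sin φ sin δ + cos φ cos δ cos H = (-0.8934)(0.3355) + (0.4493)(0.9421)(0.9914) = 0.1199.
θ_z = arccos(0.1199) = 83.11°.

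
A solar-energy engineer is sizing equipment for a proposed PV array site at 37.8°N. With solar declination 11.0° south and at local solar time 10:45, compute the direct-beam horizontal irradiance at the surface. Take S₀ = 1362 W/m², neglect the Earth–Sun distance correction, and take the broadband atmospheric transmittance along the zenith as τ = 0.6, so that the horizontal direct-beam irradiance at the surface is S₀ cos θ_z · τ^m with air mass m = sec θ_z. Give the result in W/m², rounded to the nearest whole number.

Hour angle H = 15° × (10.75 − 12) = -18.75°.
cos θ_z = sin(37.8°) sin(-11.0°) + cos(37.8°) cos(-11.0°) cos(-18.75°) = -0.1169 + 0.7345 = 0.6176.
Air mass m = 1/cos θ_z = 1/0.6176 = 1.619; τ^m = 0.6^1.619 = 0.4373.
Surface direct beam = 1362 × 0.6176 × 0.4373 = 367.84 W/m².

368 W/m²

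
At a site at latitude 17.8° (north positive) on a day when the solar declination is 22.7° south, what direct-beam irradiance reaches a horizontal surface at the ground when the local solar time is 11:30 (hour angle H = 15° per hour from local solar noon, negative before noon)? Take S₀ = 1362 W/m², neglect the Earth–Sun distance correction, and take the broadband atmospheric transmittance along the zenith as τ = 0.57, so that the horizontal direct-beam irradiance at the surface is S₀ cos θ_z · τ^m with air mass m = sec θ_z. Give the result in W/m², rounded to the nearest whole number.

486 W/m²

Hour angle H = 15° × (11.5 − 12) = -7.50°.
cos θ_z = sin φ sin δ + cos φ cos δ cos H = (0.3057)(-0.3859) + (0.9521)(0.9225)(0.9914) = 0.7528.
Air mass m = 1/cos θ_z = 1/0.7528 = 1.328; τ^m = 0.57^1.328 = 0.4740.
Surface direct beam = 1362 × 0.7528 × 0.4740 = 486.00 W/m².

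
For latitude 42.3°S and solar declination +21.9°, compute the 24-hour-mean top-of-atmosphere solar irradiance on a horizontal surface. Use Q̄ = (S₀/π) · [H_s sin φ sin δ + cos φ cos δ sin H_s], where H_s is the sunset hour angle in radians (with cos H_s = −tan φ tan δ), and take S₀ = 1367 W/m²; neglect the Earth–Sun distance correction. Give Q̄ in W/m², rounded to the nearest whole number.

The sunset hour angle satisfies cos H_s = −tan φ tan δ = 0.3658, giving H_s = 68.54°. In radians, H_s = 1.1962.
H_s sin φ sin δ = 1.1962 × -0.6730 × 0.3730 = -0.3003.
cos φ cos δ sin H_s = 0.7396 × 0.9278 × 0.9307 = 0.6386.
Q̄ = (1367/π) × (-0.3003 + 0.6386) = 435.13 × 0.3383 = 147.20 W/m².

147 W/m²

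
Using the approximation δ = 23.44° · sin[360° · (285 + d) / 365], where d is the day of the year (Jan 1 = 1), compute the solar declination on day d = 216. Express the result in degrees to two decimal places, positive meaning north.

+16.82°

360 × (285 + 216) / 365 = 494.137°; sin(494.137°) = 0.7177.
δ = 23.44 × 0.7177 = 16.823° ≈ +16.82°.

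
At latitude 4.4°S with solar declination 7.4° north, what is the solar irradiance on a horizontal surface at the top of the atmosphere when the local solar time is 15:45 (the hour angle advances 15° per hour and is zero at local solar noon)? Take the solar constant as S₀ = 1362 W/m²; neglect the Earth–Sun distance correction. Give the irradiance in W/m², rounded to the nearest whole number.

735 W/m²

Hour angle H = 15° × (15.75 − 12) = 56.25°.
cos θ_z = sin(-4.4°) sin(7.4°) + cos(-4.4°) cos(7.4°) cos(56.25°) = -0.0099 + 0.5493 = 0.5394.
Top-of-atmosphere irradiance = S₀ cos θ_z = 1362 × 0.5394 = 734.66 W/m².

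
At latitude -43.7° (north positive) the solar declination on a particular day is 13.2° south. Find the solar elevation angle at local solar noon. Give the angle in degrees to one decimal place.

At local solar noon the hour angle is zero, so the elevation is 90° − |φ − δ| = 90° − |-43.7° − (-13.2°)| = 90° − 30.5° = 59.5°.

59.5°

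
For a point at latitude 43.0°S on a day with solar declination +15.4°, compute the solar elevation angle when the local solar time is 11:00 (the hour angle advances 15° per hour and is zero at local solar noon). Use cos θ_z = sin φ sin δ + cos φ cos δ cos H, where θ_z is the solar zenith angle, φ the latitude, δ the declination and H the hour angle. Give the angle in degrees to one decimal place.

Hour angle H = 15° × (11 − 12) = -15.00°.
cos θ_z = sin(-43.0°) sin(15.4°) + cos(-43.0°) cos(15.4°) cos(-15.00°) = -0.1811 + 0.6811 = 0.5000.
θ_z = arccos(0.5000) = 60.00°, so the elevation is 90° − 60.00° = 30.00°.

30.0°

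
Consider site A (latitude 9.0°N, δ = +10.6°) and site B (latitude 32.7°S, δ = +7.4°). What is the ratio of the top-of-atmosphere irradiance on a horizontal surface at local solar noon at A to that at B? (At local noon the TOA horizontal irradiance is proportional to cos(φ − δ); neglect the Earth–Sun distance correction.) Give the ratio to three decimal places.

1.307

A: cos θ_z = cos(9.0° − (10.6°)) = 0.9996.
B: cos θ_z = cos(-32.7° − (7.4°)) = 0.7649.
Ratio A/B = 0.9996 / 0.7649 = 1.3068.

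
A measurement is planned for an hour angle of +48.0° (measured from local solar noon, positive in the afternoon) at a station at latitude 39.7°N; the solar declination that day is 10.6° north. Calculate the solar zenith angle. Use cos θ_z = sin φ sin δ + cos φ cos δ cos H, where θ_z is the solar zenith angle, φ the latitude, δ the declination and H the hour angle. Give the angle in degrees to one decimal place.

cos θ_z = sin(39.7°) sin(10.6°) + cos(39.7°) cos(10.6°) cos(48.00°) = 0.1175 + 0.5060 = 0.6235.
θ_z = arccos(0.6235) = 51.43°.

51.4°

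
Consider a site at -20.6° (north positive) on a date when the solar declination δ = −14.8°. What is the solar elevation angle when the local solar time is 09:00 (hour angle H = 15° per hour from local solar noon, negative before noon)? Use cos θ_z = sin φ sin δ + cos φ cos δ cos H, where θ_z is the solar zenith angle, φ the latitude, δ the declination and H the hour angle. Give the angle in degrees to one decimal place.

46.9°

Hour angle H = 15° × (9 − 12) = -45.00°.
cos θ_z = sin φ sin δ + cos φ cos δ cos H = (-0.3518)(-0.2554) + (0.9361)(0.9668)(0.7071) = 0.7298.
θ_z = arccos(0.7298) = 43.13°, so the elevation is 90° − 43.13° = 46.87°.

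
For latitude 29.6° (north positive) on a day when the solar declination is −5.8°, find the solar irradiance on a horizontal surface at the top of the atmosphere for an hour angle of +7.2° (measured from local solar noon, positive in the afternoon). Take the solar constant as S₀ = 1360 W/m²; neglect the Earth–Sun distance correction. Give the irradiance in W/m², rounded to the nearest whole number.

1099 W/m²

cos θ_z = sin φ sin δ + cos φ cos δ cos H = (0.4939)(-0.1011) + (0.8695)(0.9949)(0.9921) = 0.8083.
Top-of-atmosphere irradiance = S₀ cos θ_z = 1360 × 0.8083 = 1099.29 W/m².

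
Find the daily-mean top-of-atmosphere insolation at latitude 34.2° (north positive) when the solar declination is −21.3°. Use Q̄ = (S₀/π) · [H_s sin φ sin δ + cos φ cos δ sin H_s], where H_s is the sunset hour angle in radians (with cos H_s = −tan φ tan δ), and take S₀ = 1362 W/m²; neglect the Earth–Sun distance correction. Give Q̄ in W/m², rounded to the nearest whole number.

207 W/m²

−tan φ tan δ = −(0.6796)(-0.3899) = 0.2650; H_s = arccos(0.2650) = 74.63°. In radians, H_s = 1.3025.
H_s sin φ sin δ = 1.3025 × 0.5621 × -0.3633 = -0.2660.
cos φ cos δ sin H_s = 0.8271 × 0.9317 × 0.9642 = 0.7430.
Q̄ = (1362/π) × (-0.2660 + 0.7430) = 433.54 × 0.4770 = 206.80 W/m².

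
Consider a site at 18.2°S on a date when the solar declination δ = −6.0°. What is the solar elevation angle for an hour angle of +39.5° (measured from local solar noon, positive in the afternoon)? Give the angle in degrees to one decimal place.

49.6°

cos θ_z = sin φ sin δ + cos φ cos δ cos H = (-0.3123)(-0.1045) + (0.9500)(0.9945)(0.7716) = 0.7616.
θ_z = arccos(0.7616) = 40.39°, so the elevation is 90° − 40.39° = 49.61°.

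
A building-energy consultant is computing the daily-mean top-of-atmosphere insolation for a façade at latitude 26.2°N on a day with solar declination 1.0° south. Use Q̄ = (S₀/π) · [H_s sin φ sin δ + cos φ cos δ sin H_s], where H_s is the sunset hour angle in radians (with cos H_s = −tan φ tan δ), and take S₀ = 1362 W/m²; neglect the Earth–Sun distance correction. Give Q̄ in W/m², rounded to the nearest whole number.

384 W/m²

−tan φ tan δ = −(0.4921)(-0.0175) = 0.0086; H_s = arccos(0.0086) = 89.51°. In radians, H_s = 1.5622.
H_s sin φ sin δ = 1.5622 × 0.4415 × -0.0175 = -0.0121.
cos φ cos δ sin H_s = 0.8973 × 0.9998 × 1.0000 = 0.8971.
Q̄ = (1362/π) × (-0.0121 + 0.8971) = 433.54 × 0.8850 = 383.68 W/m².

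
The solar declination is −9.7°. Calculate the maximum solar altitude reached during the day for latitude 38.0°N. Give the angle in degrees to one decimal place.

At local solar noon the hour angle is zero, so the elevation is 90° − |φ − δ| = 90° − |38.0° − (-9.7°)| = 90° − 47.7° = 42.3°.

42.3°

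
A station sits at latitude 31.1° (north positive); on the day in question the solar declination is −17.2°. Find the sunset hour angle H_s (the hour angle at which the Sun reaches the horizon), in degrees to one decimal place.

79.2°

The sunset hour angle satisfies cos H_s = −tan φ tan δ = 0.1867, giving H_s = 79.24°.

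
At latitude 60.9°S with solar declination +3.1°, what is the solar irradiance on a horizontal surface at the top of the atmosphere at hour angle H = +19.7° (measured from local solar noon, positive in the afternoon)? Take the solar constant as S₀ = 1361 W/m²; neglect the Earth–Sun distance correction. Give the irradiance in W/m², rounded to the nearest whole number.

cos θ_z = sin φ sin δ + cos φ cos δ cos H = (-0.8738)(0.0541) + (0.4863)(0.9985)(0.9415) = 0.4099.
Top-of-atmosphere irradiance = S₀ cos θ_z = 1361 × 0.4099 = 557.87 W/m².

558 W/m²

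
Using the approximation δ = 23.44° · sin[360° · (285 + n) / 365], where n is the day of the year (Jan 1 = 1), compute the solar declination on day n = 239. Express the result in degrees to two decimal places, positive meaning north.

360 × (285 + 239) / 365 = 516.822°; sin(516.822°) = 0.3936.
δ = 23.44 × 0.3936 = 9.226° ≈ +9.23°.

+9.23°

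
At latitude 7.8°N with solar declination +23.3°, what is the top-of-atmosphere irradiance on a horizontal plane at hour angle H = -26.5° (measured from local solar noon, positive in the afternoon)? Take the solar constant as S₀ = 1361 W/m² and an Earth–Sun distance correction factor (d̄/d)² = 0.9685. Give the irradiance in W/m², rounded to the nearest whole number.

With φ = 7.8°, δ = 23.3°, H = -26.50°: sin φ sin δ = 0.0537, cos φ cos δ cos H = 0.8143, so cos θ_z = 0.8680.
Top-of-atmosphere irradiance = S₀ (d̄/d)² cos θ_z = 1361 × 0.9685 × 0.8680 = 1144.14 W/m².

1144 W/m²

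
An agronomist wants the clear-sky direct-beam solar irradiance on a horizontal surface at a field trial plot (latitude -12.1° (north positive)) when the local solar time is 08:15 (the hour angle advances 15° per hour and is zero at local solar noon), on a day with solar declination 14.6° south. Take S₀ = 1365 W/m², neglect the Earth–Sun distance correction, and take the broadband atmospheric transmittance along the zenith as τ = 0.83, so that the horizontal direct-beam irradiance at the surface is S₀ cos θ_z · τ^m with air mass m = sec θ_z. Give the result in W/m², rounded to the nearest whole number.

572 W/m²

Hour angle H = 15° × (8.25 − 12) = -56.25°.
cos θ_z = sin φ sin δ + cos φ cos δ cos H = (-0.2096)(-0.2521) + (0.9778)(0.9677)(0.5556) = 0.5786.
Air mass m = 1/cos θ_z = 1/0.5786 = 1.728; τ^m = 0.83^1.728 = 0.7247.
Surface direct beam = 1365 × 0.5786 × 0.7247 = 572.36 W/m².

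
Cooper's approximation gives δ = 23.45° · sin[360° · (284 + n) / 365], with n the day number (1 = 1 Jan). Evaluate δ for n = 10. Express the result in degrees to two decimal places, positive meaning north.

360 × (284 + 10) / 365 = 289.973°; sin(289.973°) = -0.9399.
δ = 23.45 × -0.9399 = -22.041° ≈ -22.04°.

-22.04°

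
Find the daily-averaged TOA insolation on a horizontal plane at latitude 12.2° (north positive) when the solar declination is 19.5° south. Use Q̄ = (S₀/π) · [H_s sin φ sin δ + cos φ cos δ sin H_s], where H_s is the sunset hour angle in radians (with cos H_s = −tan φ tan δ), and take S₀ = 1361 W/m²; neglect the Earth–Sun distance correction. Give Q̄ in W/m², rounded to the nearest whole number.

cos H_s = −tan(12.2°) · tan(-19.5°) = 0.0766, so H_s = arccos(0.0766) = 85.61°. In radians, H_s = 1.4942.
H_s sin φ sin δ = 1.4942 × 0.2113 × -0.3338 = -0.1054.
cos φ cos δ sin H_s = 0.9774 × 0.9426 × 0.9971 = 0.9186.
Q̄ = (1361/π) × (-0.1054 + 0.9186) = 433.22 × 0.8132 = 352.29 W/m².

352 W/m²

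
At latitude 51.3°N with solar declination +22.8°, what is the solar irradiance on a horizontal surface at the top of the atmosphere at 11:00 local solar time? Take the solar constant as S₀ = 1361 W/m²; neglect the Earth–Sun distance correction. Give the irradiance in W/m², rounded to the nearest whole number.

Hour angle H = 15° × (11 − 12) = -15.00°.
cos θ_z = sin(51.3°) sin(22.8°) + cos(51.3°) cos(22.8°) cos(-15.00°) = 0.3024 + 0.5567 = 0.8591.
Top-of-atmosphere irradiance = S₀ cos θ_z = 1361 × 0.8591 = 1169.24 W/m².

1169 W/m²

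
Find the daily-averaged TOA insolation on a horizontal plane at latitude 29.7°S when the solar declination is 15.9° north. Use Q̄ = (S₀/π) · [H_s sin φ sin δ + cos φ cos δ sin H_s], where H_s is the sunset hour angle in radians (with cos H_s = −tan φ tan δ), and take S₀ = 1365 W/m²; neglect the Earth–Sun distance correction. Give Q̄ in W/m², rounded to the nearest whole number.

−tan φ tan δ = −(-0.5704)(0.2849) = 0.1625; H_s = arccos(0.1625) = 80.65°. In radians, H_s = 1.4076.
H_s sin φ sin δ = 1.4076 × -0.4955 × 0.2740 = -0.1911.
cos φ cos δ sin H_s = 0.8686 × 0.9617 × 0.9867 = 0.8242.
Q̄ = (1365/π) × (-0.1911 + 0.8242) = 434.49 × 0.6331 = 275.08 W/m².

275 W/m²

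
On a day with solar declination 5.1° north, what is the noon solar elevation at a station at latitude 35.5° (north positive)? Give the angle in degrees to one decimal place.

At local solar noon the hour angle is zero, so the elevation is 90° − |φ − δ| = 90° − |35.5° − (5.1°)| = 90° − 30.4° = 59.6°.

59.6°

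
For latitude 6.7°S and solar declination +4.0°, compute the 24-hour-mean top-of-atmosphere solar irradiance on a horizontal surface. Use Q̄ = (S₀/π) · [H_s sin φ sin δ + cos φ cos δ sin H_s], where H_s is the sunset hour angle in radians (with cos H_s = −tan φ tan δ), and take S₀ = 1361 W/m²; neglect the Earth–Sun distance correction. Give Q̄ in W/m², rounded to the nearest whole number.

424 W/m²

The sunset hour angle satisfies cos H_s = −tan φ tan δ = 0.0082, giving H_s = 89.53°. In radians, H_s = 1.5626.
H_s sin φ sin δ = 1.5626 × -0.1167 × 0.0698 = -0.0127.
cos φ cos δ sin H_s = 0.9932 × 0.9976 × 1.0000 = 0.9908.
Q̄ = (1361/π) × (-0.0127 + 0.9908) = 433.22 × 0.9781 = 423.73 W/m².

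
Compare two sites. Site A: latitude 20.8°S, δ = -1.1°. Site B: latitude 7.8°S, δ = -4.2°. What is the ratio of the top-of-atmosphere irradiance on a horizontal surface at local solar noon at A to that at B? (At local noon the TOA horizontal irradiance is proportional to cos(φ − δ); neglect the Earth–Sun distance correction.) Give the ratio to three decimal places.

0.943

A: cos θ_z = cos(-20.8° − (-1.1°)) = 0.9415.
B: cos θ_z = cos(-7.8° − (-4.2°)) = 0.9980.
Ratio A/B = 0.9415 / 0.9980 = 0.9434.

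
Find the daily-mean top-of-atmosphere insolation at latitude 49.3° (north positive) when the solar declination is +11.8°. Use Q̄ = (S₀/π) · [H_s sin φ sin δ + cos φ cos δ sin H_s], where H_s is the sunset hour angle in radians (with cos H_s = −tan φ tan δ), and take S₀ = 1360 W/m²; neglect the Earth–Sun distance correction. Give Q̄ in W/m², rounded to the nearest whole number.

390 W/m²

−tan φ tan δ = −(1.1626)(0.2089) = -0.2429; H_s = arccos(-0.2429) = 104.06°. In radians, H_s = 1.8162.
H_s sin φ sin δ = 1.8162 × 0.7581 × 0.2045 = 0.2816.
cos φ cos δ sin H_s = 0.6521 × 0.9789 × 0.9700 = 0.6192.
Q̄ = (1360/π) × (0.2816 + 0.6192) = 432.90 × 0.9008 = 389.96 W/m².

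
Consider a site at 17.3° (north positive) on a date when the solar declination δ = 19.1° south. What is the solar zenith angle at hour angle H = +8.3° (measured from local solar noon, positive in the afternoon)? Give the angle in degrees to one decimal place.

37.3°

cos θ_z = sin φ sin δ + cos φ cos δ cos H = (0.2974)(-0.3272) + (0.9548)(0.9449)(0.9895) = 0.7954.
θ_z = arccos(0.7954) = 37.31°.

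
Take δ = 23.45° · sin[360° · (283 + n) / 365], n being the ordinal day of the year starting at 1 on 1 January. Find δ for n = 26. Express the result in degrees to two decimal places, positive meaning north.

360 × (283 + 26) / 365 = 304.767°; sin(304.767°) = -0.8215.
δ = 23.45 × -0.8215 = -19.264° ≈ -19.26°.

-19.26°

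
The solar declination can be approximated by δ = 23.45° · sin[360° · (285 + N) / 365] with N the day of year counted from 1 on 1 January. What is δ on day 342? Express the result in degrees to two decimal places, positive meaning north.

-22.97°

360 × (285 + 342) / 365 = 618.411°; sin(618.411°) = -0.9796.
δ = 23.45 × -0.9796 = -22.972° ≈ -22.97°.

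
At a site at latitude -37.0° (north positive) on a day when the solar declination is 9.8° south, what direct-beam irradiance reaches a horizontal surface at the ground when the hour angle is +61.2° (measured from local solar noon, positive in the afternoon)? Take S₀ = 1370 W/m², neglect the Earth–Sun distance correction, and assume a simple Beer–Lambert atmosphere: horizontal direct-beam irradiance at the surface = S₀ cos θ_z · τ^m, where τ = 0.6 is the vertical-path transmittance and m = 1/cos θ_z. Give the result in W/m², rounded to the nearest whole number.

With φ = -37.0°, δ = -9.8°, H = 61.20°: sin φ sin δ = 0.1024, cos φ cos δ cos H = 0.3791, so cos θ_z = 0.4815.
Air mass m = 1/cos θ_z = 1/0.4815 = 2.077; τ^m = 0.6^2.077 = 0.3461.
Surface direct beam = 1370 × 0.4815 × 0.3461 = 228.31 W/m².

228 W/m²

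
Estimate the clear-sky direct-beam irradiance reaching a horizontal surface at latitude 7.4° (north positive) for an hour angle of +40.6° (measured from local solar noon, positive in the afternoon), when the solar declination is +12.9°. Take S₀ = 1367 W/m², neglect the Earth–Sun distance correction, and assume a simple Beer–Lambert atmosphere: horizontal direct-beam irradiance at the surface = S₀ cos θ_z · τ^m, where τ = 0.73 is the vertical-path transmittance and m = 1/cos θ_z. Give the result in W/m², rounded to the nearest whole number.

cos θ_z = sin φ sin δ + cos φ cos δ cos H = (0.1288)(0.2233) + (0.9917)(0.9748)(0.7593) = 0.7628.
Air mass m = 1/cos θ_z = 1/0.7628 = 1.311; τ^m = 0.73^1.311 = 0.6619.
Surface direct beam = 1367 × 0.7628 × 0.6619 = 690.19 W/m².

690 W/m²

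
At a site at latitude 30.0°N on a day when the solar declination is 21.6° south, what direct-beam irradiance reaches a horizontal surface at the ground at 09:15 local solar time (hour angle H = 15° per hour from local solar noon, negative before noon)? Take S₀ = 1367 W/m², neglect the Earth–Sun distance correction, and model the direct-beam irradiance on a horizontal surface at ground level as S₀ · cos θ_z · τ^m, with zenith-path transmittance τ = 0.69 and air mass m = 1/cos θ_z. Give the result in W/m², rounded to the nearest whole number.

Hour angle H = 15° × (9.25 − 12) = -41.25°.
cos θ_z = sin φ sin δ + cos φ cos δ cos H = (0.5000)(-0.3681) + (0.8660)(0.9298)(0.7518) = 0.4213.
Air mass m = 1/cos θ_z = 1/0.4213 = 2.374; τ^m = 0.69^2.374 = 0.4144.
Surface direct beam = 1367 × 0.4213 × 0.4144 = 238.66 W/m².

239 W/m²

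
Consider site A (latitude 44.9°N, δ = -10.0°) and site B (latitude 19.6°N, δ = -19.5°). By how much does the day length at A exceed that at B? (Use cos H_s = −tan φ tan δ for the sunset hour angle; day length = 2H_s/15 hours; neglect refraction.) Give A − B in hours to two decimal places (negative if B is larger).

-0.38 h

A: H_s = arccos(−tan 44.9° · tan -10.0°) = 79.88°, so 2H_s/15 = 10.6507 h.
B: H_s = arccos(−tan 19.6° · tan -19.5°) = 82.76°, so 2H_s/15 = 11.0347 h.
A − B = 10.6507 − 11.0347 = -0.3840 h.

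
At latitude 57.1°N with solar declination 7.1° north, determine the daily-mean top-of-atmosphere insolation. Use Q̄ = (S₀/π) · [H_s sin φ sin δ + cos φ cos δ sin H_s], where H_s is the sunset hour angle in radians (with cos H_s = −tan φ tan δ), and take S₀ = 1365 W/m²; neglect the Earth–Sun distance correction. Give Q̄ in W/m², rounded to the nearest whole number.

cos H_s = −tan(57.1°) · tan(7.1°) = -0.1925, so H_s = arccos(-0.1925) = 101.10°. In radians, H_s = 1.7645.
H_s sin φ sin δ = 1.7645 × 0.8396 × 0.1236 = 0.1831.
cos φ cos δ sin H_s = 0.5432 × 0.9923 × 0.9813 = 0.5289.
Q̄ = (1365/π) × (0.1831 + 0.5289) = 434.49 × 0.7120 = 309.36 W/m².

309 W/m²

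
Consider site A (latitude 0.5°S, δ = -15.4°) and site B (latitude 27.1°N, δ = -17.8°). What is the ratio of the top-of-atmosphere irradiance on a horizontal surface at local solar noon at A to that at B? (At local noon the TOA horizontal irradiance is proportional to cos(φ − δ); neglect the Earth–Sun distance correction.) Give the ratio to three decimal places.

1.364

A: cos θ_z = cos(-0.5° − (-15.4°)) = 0.9664.
B: cos θ_z = cos(27.1° − (-17.8°)) = 0.7083.
Ratio A/B = 0.9664 / 0.7083 = 1.3644.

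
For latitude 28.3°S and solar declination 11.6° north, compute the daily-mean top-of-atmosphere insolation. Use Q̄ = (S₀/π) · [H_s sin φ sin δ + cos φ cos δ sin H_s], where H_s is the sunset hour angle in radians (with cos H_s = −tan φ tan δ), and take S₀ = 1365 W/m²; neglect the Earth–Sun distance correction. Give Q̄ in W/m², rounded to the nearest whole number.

−tan φ tan δ = −(-0.5384)(0.2053) = 0.1105; H_s = arccos(0.1105) = 83.66°. In radians, H_s = 1.4601.
H_s sin φ sin δ = 1.4601 × -0.4741 × 0.2011 = -0.1392.
cos φ cos δ sin H_s = 0.8805 × 0.9796 × 0.9939 = 0.8573.
Q̄ = (1365/π) × (-0.1392 + 0.8573) = 434.49 × 0.7181 = 312.01 W/m².

312 W/m²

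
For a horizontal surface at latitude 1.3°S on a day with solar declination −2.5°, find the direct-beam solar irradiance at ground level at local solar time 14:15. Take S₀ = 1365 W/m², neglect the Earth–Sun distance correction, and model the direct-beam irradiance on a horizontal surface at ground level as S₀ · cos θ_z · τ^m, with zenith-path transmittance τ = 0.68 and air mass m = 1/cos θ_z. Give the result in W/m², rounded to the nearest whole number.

714 W/m²

Hour angle H = 15° × (14.25 − 12) = 33.75°.
cos θ_z = sin(-1.3°) sin(-2.5°) + cos(-1.3°) cos(-2.5°) cos(33.75°) = 0.0010 + 0.8305 = 0.8315.
Air mass m = 1/cos θ_z = 1/0.8315 = 1.203; τ^m = 0.68^1.203 = 0.6288.
Surface direct beam = 1365 × 0.8315 × 0.6288 = 713.69 W/m².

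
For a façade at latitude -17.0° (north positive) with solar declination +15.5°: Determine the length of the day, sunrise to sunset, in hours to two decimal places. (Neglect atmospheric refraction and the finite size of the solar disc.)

11.35 hours

cos H_s = −tan(-17.0°) · tan(15.5°) = 0.0848, so H_s = arccos(0.0848) = 85.14°.
Day length = 2 H_s / 15° h⁻¹ = 170.28° / 15 = 11.352 h.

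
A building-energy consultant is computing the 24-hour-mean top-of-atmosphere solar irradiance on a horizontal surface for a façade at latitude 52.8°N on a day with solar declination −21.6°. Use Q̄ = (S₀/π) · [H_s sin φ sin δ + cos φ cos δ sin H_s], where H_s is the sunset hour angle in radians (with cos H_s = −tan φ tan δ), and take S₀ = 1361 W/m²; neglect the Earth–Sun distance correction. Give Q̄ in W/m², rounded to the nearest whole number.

The sunset hour angle satisfies cos H_s = −tan φ tan δ = 0.5216, giving H_s = 58.56°. In radians, H_s = 1.0221.
H_s sin φ sin δ = 1.0221 × 0.7965 × -0.3681 = -0.2997.
cos φ cos δ sin H_s = 0.6046 × 0.9298 × 0.8532 = 0.4796.
Q̄ = (1361/π) × (-0.2997 + 0.4796) = 433.22 × 0.1799 = 77.94 W/m².

78 W/m²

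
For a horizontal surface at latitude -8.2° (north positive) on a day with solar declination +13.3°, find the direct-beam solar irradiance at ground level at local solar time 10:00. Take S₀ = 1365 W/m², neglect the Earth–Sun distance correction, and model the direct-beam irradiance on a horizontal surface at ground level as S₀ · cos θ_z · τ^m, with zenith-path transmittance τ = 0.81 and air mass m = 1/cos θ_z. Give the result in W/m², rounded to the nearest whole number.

Hour angle H = 15° × (10 − 12) = -30.00°.
cos θ_z = sin(-8.2°) sin(13.3°) + cos(-8.2°) cos(13.3°) cos(-30.00°) = -0.0328 + 0.8342 = 0.8014.
Air mass m = 1/cos θ_z = 1/0.8014 = 1.248; τ^m = 0.81^1.248 = 0.7688.
Surface direct beam = 1365 × 0.8014 × 0.7688 = 841.00 W/m².

841 W/m²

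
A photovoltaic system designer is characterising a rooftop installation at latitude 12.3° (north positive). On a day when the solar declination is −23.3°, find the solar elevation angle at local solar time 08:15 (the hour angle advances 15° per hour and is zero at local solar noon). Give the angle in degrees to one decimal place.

Hour angle H = 15° × (8.25 − 12) = -56.25°.
cos θ_z = sin(12.3°) sin(-23.3°) + cos(12.3°) cos(-23.3°) cos(-56.25°) = -0.0843 + 0.4985 = 0.4142.
θ_z = arccos(0.4142) = 65.53°, so the elevation is 90° − 65.53° = 24.47°.

24.5°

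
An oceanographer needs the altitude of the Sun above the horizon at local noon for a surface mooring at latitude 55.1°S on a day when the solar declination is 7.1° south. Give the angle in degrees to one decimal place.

42.0°

At local solar noon the hour angle is zero, so the elevation is 90° − |φ − δ| = 90° − |-55.1° − (-7.1°)| = 90° − 48.0° = 42.0°.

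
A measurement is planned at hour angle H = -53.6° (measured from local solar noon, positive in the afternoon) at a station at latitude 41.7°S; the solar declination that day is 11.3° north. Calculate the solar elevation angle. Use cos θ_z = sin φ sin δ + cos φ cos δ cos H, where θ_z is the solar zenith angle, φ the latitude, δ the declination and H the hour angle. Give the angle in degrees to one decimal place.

17.7°

cos θ_z = sin φ sin δ + cos φ cos δ cos H = (-0.6652)(0.1959) + (0.7466)(0.9806)(0.5934) = 0.3041.
θ_z = arccos(0.3041) = 72.30°, so the elevation is 90° − 72.30° = 17.70°.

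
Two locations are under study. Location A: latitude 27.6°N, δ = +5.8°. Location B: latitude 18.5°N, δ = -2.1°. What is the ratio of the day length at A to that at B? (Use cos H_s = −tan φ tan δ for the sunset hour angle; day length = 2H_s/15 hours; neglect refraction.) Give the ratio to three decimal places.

A: H_s = arccos(−tan 27.6° · tan 5.8°) = 93.04°, so 2H_s/15 = 12.4053 h.
B: H_s = arccos(−tan 18.5° · tan -2.1°) = 89.30°, so 2H_s/15 = 11.9067 h.
Ratio A/B = 12.4053 / 11.9067 = 1.0419.

1.042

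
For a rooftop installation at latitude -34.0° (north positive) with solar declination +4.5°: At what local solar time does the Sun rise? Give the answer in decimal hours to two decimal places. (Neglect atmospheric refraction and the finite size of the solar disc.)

The sunset hour angle satisfies cos H_s = −tan φ tan δ = 0.0531, giving H_s = 86.96°.
Sunrise is at 12 − H_s/15 = 12 − 5.797 = 6.203 h local solar time.

6.20 h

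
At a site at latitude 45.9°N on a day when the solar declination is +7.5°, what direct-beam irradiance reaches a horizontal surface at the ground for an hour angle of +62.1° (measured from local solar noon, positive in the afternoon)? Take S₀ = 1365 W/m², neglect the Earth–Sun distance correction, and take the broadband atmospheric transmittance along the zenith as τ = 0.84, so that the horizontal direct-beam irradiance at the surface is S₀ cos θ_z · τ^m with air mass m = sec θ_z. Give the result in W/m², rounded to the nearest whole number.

cos θ_z = sin(45.9°) sin(7.5°) + cos(45.9°) cos(7.5°) cos(62.10°) = 0.0937 + 0.3229 = 0.4166.
Air mass m = 1/cos θ_z = 1/0.4166 = 2.400; τ^m = 0.84^2.400 = 0.6581.
Surface direct beam = 1365 × 0.4166 × 0.6581 = 374.23 W/m².

374 W/m²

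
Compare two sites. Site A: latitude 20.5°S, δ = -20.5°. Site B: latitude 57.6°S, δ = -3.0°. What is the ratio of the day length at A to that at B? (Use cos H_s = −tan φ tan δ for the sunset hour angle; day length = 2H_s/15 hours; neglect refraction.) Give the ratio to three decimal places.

A: H_s = arccos(−tan -20.5° · tan -20.5°) = 98.04°, so 2H_s/15 = 13.0720 h.
B: H_s = arccos(−tan -57.6° · tan -3.0°) = 94.74°, so 2H_s/15 = 12.6320 h.
Ratio A/B = 13.0720 / 12.6320 = 1.0348.

1.035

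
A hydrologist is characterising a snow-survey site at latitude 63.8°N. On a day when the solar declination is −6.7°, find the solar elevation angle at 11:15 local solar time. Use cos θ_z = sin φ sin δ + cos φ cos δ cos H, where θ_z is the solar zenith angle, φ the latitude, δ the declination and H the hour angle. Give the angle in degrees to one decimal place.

19.0°

Hour angle H = 15° × (11.25 − 12) = -11.25°.
cos θ_z = sin φ sin δ + cos φ cos δ cos H = (0.8973)(-0.1167) + (0.4415)(0.9932)(0.9808) = 0.3254.
θ_z = arccos(0.3254) = 71.01°, so the elevation is 90° − 71.01° = 18.99°.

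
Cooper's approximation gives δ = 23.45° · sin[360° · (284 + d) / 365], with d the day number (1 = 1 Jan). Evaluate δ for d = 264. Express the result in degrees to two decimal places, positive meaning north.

-0.20°

360 × (284 + 264) / 365 = 540.493°; sin(540.493°) = -0.0086.
δ = 23.45 × -0.0086 = -0.202° ≈ -0.20°.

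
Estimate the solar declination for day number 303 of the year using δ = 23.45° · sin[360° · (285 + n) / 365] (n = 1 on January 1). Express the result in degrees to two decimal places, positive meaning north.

-15.06°

360 × (285 + 303) / 365 = 579.945°; sin(579.945°) = -0.6421.
δ = 23.45 × -0.6421 = -15.057° ≈ -15.06°.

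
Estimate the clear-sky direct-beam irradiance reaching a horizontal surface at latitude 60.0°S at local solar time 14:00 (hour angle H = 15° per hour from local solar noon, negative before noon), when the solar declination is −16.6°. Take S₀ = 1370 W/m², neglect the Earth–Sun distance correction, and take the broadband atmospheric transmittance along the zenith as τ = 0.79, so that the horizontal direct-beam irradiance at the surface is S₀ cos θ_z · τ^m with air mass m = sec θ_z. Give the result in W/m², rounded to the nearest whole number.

636 W/m²

Hour angle H = 15° × (14 − 12) = 30.00°.
cos θ_z = sin φ sin δ + cos φ cos δ cos H = (-0.8660)(-0.2857) + (0.5000)(0.9583)(0.8660) = 0.6624.
Air mass m = 1/cos θ_z = 1/0.6624 = 1.510; τ^m = 0.79^1.510 = 0.7005.
Surface direct beam = 1370 × 0.6624 × 0.7005 = 635.70 W/m².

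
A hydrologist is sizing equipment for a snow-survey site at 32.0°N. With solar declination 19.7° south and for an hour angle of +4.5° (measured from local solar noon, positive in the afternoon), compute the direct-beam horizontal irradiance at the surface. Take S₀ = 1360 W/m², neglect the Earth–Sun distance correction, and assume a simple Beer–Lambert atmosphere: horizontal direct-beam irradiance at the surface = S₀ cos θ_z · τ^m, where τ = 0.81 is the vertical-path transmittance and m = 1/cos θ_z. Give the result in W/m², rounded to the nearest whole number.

cos θ_z = sin φ sin δ + cos φ cos δ cos H = (0.5299)(-0.3371) + (0.8480)(0.9415)(0.9969) = 0.6173.
Air mass m = 1/cos θ_z = 1/0.6173 = 1.620; τ^m = 0.81^1.620 = 0.7108.
Surface direct beam = 1360 × 0.6173 × 0.7108 = 596.74 W/m².

597 W/m²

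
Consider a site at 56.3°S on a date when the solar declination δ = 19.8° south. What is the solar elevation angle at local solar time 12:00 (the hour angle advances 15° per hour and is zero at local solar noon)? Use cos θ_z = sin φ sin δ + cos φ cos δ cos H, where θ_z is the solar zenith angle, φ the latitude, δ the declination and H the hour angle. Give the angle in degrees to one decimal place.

Hour angle H = 15° × (12 − 12) = 0.00°.
With φ = -56.3°, δ = -19.8°, H = 0.00°: sin φ sin δ = 0.2818, cos φ cos δ cos H = 0.5220, so cos θ_z = 0.8038.
θ_z = arccos(0.8038) = 36.51°, so the elevation is 90° − 36.51° = 53.49°.

53.5°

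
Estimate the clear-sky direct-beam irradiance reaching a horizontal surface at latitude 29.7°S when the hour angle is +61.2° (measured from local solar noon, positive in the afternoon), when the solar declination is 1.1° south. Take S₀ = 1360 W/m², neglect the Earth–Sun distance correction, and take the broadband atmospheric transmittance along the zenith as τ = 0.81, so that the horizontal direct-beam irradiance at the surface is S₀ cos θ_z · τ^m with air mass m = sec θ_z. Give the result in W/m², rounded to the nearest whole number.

356 W/m²

cos θ_z = sin(-29.7°) sin(-1.1°) + cos(-29.7°) cos(-1.1°) cos(61.20°) = 0.0095 + 0.4184 = 0.4279.
Air mass m = 1/cos θ_z = 1/0.4279 = 2.337; τ^m = 0.81^2.337 = 0.6111.
Surface direct beam = 1360 × 0.4279 × 0.6111 = 355.63 W/m².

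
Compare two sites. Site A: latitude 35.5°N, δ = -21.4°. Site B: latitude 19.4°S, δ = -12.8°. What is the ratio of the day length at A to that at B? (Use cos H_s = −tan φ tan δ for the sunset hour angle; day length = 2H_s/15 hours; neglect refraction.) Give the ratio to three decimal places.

A: H_s = arccos(−tan 35.5° · tan -21.4°) = 73.77°, so 2H_s/15 = 9.8360 h.
B: H_s = arccos(−tan -19.4° · tan -12.8°) = 94.59°, so 2H_s/15 = 12.6120 h.
Ratio A/B = 9.8360 / 12.6120 = 0.7799.

0.780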